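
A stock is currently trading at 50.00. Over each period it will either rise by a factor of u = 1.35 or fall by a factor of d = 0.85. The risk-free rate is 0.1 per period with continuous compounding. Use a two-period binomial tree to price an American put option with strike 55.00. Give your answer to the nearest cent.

5.54

Risk-neutral probability p = (e^0.1 − 0.85)/(1.35 − 0.85) = 0.2552/0.5000 = 0.5103
Terminal stock prices: S_uu = 91.13, S_ud = 57.38, S_dd = 36.12
Terminal payoffs (K − S): max(-36.13, 0) = 0, max(-2.375, 0) = 0, max(18.88, 0) = 18.88
Node u (S = 67.5): continuation = e^(−0.1)·[0.5103·0.0000 + 0.4897·0.0000] = 0.0000; exercise value = 0.0000 ≤ continuation, so V_u = 0.0000
Node d (S = 42.5): continuation = e^(−0.1)·[0.5103·0.0000 + 0.4897·18.8750] = 8.3628; exercise value = 12.5000 > continuation, so V_d = 12.5000 (exercise)
Node 0 (S = 50): continuation = e^(−0.1)·[0.5103·0.0000 + 0.4897·12.5000] = 5.5383; exercise value = 5.0000 ≤ continuation, so V_0 = 5.5383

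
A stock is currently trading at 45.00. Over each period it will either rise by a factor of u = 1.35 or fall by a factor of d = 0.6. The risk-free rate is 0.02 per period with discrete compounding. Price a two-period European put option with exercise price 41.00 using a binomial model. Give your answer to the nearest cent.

Risk-neutral probability p = (1 + 0.02 − 0.6)/(1.35 − 0.6) = 0.4200/0.7500 = 0.5600
Terminal stock prices: S_uu = 82.01, S_ud = 36.45, S_dd = 16.2
Terminal payoffs (K − S): max(-41.01, 0) = 0, max(4.55, 0) = 4.55, max(24.8, 0) = 24.8
Node u (S = 60.75): V_u = 1/1.02·[0.5600·0.0000 + 0.4400·4.5500] = 1.9627
Node d (S = 27): V_d = 1/1.02·[0.5600·4.5500 + 0.4400·24.8000] = 13.1961
Node 0 (S = 45): V_0 = 1/1.02·[0.5600·1.9627 + 0.4400·13.1961] = 6.7700

6.77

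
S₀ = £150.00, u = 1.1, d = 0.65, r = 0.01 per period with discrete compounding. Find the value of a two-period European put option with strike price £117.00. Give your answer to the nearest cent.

Risk-neutral probability p = (1 + 0.01 − 0.65)/(1.1 − 0.65) = 0.3600/0.4500 = 0.8000
Terminal stock prices: S_uu = 181.5, S_ud = 107.2, S_dd = 63.38
Terminal payoffs (K − S): max(-64.5, 0) = 0, max(9.75, 0) = 9.75, max(53.62, 0) = 53.62
Node u (S = 165): V_u = 1/1.01·[0.8000·0.0000 + 0.2000·9.7500] = 1.9307
Node d (S = 97.5): V_d = 1/1.01·[0.8000·9.7500 + 0.2000·53.6250] = 18.3416
Node 0 (S = 150): V_0 = 1/1.01·[0.8000·1.9307 + 0.2000·18.3416] = 5.1613

£5.16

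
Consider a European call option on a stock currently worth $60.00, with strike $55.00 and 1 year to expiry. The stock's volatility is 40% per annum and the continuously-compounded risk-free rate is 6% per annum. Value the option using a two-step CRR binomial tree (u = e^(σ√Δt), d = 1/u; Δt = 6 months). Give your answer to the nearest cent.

CRR parameters: u = e^(σ√Δt) = e^(0.4·√0.5) = 1.3269, d = 1/u = 0.7536
Per-period rate: rΔt = 0.06·0.5 = 0.03, so R = e^0.03 = 1.0305
Risk-neutral probability p = (e^0.03 − 0.7536)/(1.3269 − 0.7536) = 0.2768/0.5733 = 0.4829
Terminal stock prices: S_uu = 105.6, S_ud = 60, S_dd = 34.08
Terminal payoffs (S − K): max(50.64, 0) = 50.64, max(5, 0) = 5, max(-20.92, 0) = 0
Node u (S = 79.61): V_u = e^(−0.03)·[0.4829·50.6392 + 0.5171·5.0000] = 26.2393
Node d (S = 45.22): V_d = e^(−0.03)·[0.4829·5.0000 + 0.5171·0.0000] = 2.3431
Node 0 (S = 60): V_0 = e^(−0.03)·[0.4829·26.2393 + 0.5171·2.3431] = 13.4718

$13.47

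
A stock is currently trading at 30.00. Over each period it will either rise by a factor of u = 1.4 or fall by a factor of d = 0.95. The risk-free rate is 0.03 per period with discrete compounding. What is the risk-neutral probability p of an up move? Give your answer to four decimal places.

p = 0.1778

Risk-neutral probability p = (1 + 0.03 − 0.95)/(1.4 − 0.95) = 0.0800/0.4500 = 0.1778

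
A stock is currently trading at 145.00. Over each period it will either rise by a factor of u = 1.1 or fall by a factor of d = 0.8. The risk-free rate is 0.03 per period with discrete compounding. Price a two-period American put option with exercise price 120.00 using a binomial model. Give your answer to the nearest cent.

Risk-neutral probability p = (1 + 0.03 − 0.8)/(1.1 − 0.8) = 0.2300/0.3000 = 0.7667
Terminal stock prices: S_uu = 175.5, S_ud = 127.6, S_dd = 92.8
Terminal payoffs (K − S): max(-55.45, 0) = 0, max(-7.6, 0) = 0, max(27.2, 0) = 27.2
Node u (S = 159.5): continuation = 1/1.03·[0.7667·0.0000 + 0.2333·0.0000] = 0.0000; exercise value = 0.0000 ≤ continuation, so V_u = 0.0000
Node d (S = 116): continuation = 1/1.03·[0.7667·0.0000 + 0.2333·27.2000] = 6.1618; exercise value = 4.0000 ≤ continuation, so V_d = 6.1618
Node 0 (S = 145): continuation = 1/1.03·[0.7667·0.0000 + 0.2333·6.1618] = 1.3959; exercise value = 0.0000 ≤ continuation, so V_0 = 1.3959

1.40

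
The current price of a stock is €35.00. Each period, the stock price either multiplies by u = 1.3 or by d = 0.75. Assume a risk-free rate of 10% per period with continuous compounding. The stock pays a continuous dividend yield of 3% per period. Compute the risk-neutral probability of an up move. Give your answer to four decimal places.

p = 0.5864

Per-period risk-free factor R = e^0.1 = 1.1052; dividend-adjusted growth = e^(0.1−0.03) = 1.0725.
Risk-neutral probability p = (1.0725 − 0.75)/(1.3 − 0.75) = 0.3225/0.5500 = 0.5864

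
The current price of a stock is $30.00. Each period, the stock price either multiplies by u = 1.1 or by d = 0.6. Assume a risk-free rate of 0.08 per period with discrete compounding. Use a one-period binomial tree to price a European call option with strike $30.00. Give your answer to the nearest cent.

$2.67

Risk-neutral probability p = (1 + 0.08 − 0.6)/(1.1 − 0.6) = 0.4800/0.5000 = 0.9600
Terminal stock prices: S_u = 33, S_d = 18
Terminal payoffs (S − K): max(3, 0) = 3, max(-12, 0) = 0
Node 0 (S = 30): V_0 = 1/1.08·[0.9600·3.0000 + 0.0400·0.0000] = 2.6667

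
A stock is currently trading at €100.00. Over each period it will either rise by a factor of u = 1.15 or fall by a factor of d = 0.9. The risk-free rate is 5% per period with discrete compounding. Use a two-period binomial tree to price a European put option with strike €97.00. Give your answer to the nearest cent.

€2.32

Risk-neutral probability p = (1 + 0.05 − 0.9)/(1.15 − 0.9) = 0.1500/0.2500 = 0.6000
Terminal stock prices: S_uu = 132.2, S_ud = 103.5, S_dd = 81
Terminal payoffs (K − S): max(-35.25, 0) = 0, max(-6.5, 0) = 0, max(16, 0) = 16
Node u (S = 115): V_u = 1/1.05·[0.6000·0.0000 + 0.4000·0.0000] = 0.0000
Node d (S = 90): V_d = 1/1.05·[0.6000·0.0000 + 0.4000·16.0000] = 6.0952
Node 0 (S = 100): V_0 = 1/1.05·[0.6000·0.0000 + 0.4000·6.0952] = 2.3220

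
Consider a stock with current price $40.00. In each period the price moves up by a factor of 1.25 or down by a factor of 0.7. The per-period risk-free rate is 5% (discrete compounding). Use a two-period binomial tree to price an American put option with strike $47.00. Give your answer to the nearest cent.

Risk-neutral probability p = (1 + 0.05 − 0.7)/(1.25 − 0.7) = 0.3500/0.5500 = 0.6364
Terminal stock prices: S_uu = 62.5, S_ud = 35, S_dd = 19.6
Terminal payoffs (K − S): max(-15.5, 0) = 0, max(12, 0) = 12, max(27.4, 0) = 27.4
Node u (S = 50): continuation = 1/1.05·[0.6364·0.0000 + 0.3636·12.0000] = 4.1558; exercise value = 0.0000 ≤ continuation, so V_u = 4.1558
Node d (S = 28): continuation = 1/1.05·[0.6364·12.0000 + 0.3636·27.4000] = 16.7619; exercise value = 19.0000 > continuation, so V_d = 19.0000 (exercise)
Node 0 (S = 40): continuation = 1/1.05·[0.6364·4.1558 + 0.3636·19.0000] = 9.0988; exercise value = 7.0000 ≤ continuation, so V_0 = 9.0988

$9.10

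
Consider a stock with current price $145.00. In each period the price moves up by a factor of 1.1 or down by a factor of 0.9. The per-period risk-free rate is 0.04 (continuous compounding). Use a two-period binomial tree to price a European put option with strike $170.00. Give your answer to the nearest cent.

Risk-neutral probability p = (e^0.04 − 0.9)/(1.1 − 0.9) = 0.1408/0.2000 = 0.7041
Terminal stock prices: S_uu = 175.5, S_ud = 143.6, S_dd = 117.5
Terminal payoffs (K − S): max(-5.45, 0) = 0, max(26.45, 0) = 26.45, max(52.55, 0) = 52.55
Node u (S = 159.5): V_u = e^(−0.04)·[0.7041·0.0000 + 0.2959·26.4500] = 7.5208
Node d (S = 130.5): V_d = e^(−0.04)·[0.7041·26.4500 + 0.2959·52.5500] = 32.8342
Node 0 (S = 145): V_0 = e^(−0.04)·[0.7041·7.5208 + 0.2959·32.8342] = 14.4236

$14.42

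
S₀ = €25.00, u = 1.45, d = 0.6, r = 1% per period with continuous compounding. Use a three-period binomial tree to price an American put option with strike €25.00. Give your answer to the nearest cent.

€7.20

Risk-neutral probability p = (e^0.01 − 0.6)/(1.45 − 0.6) = 0.4101/0.8500 = 0.4824
Terminal stock prices: S_uuu = 76.22, S_uud = 31.54, S_udd = 13.05, S_ddd = 5.4
Terminal payoffs (K − S): max(-51.22, 0) = 0, max(-6.537, 0) = 0, max(11.95, 0) = 11.95, max(19.6, 0) = 19.6
Node uu (S = 52.56): continuation = e^(−0.01)·[0.4824·0.0000 + 0.5176·0.0000] = 0.0000; exercise value = 0.0000 ≤ continuation, so V_uu = 0.0000
Node ud (S = 21.75): continuation = e^(−0.01)·[0.4824·0.0000 + 0.5176·11.9500] = 6.1236; exercise value = 3.2500 ≤ continuation, so V_ud = 6.1236
Node dd (S = 9): continuation = e^(−0.01)·[0.4824·11.9500 + 0.5176·19.6000] = 15.7512; exercise value = 16.0000 > continuation, so V_dd = 16.0000 (exercise)
Node u (S = 36.25): continuation = e^(−0.01)·[0.4824·0.0000 + 0.5176·6.1236] = 3.1380; exercise value = 0.0000 ≤ continuation, so V_u = 3.1380
Node d (S = 15): continuation = e^(−0.01)·[0.4824·6.1236 + 0.5176·16.0000] = 11.1237; exercise value = 10.0000 ≤ continuation, so V_d = 11.1237
Node 0 (S = 25): continuation = e^(−0.01)·[0.4824·3.1380 + 0.5176·11.1237] = 7.1990; exercise value = 0.0000 ≤ continuation, so V_0 = 7.1990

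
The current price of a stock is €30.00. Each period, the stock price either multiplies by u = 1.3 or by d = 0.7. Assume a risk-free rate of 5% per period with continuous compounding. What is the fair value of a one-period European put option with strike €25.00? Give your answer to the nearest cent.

Risk-neutral probability p = (e^0.05 − 0.7)/(1.3 − 0.7) = 0.3513/0.6000 = 0.5855
Terminal stock prices: S_u = 39, S_d = 21
Terminal payoffs (K − S): max(-14, 0) = 0, max(4, 0) = 4
Node 0 (S = 30): V_0 = e^(−0.05)·[0.5855·0.0000 + 0.4145·4.0000] = 1.5773

€1.58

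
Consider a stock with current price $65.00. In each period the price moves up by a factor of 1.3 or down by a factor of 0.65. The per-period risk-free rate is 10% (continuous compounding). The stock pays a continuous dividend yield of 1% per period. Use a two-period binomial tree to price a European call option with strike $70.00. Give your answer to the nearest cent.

Per-period risk-free factor R = e^0.1 = 1.1052; dividend-adjusted growth = e^(0.1−0.01) = 1.0942.
Risk-neutral probability p = (1.0942 − 0.65)/(1.3 − 0.65) = 0.4442/0.6500 = 0.6833
Terminal stock prices: S_uu = 109.9, S_ud = 54.93, S_dd = 27.46
Terminal payoffs (S − K): max(39.85, 0) = 39.85, max(-15.07, 0) = 0, max(-42.54, 0) = 0
Node u (S = 84.5): V_u = e^(−0.1)·[0.6833·39.8500 + 0.3167·0.0000] = 24.6399
Node d (S = 42.25): V_d = e^(−0.1)·[0.6833·0.0000 + 0.3167·0.0000] = 0.0000
Node 0 (S = 65): V_0 = e^(−0.1)·[0.6833·24.6399 + 0.3167·0.0000] = 15.2352

$15.24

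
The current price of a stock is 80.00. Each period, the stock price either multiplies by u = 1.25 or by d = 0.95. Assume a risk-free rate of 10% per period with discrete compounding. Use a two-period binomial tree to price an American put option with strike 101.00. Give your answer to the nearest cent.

Risk-neutral probability p = (1 + 0.1 − 0.95)/(1.25 − 0.95) = 0.1500/0.3000 = 0.5000
Terminal stock prices: S_uu = 125, S_ud = 95, S_dd = 72.2
Terminal payoffs (K − S): max(-24, 0) = 0, max(6, 0) = 6, max(28.8, 0) = 28.8
Node u (S = 100): continuation = 1/1.1·[0.5000·0.0000 + 0.5000·6.0000] = 2.7273; exercise value = 1.0000 ≤ continuation, so V_u = 2.7273
Node d (S = 76): continuation = 1/1.1·[0.5000·6.0000 + 0.5000·28.8000] = 15.8182; exercise value = 25.0000 > continuation, so V_d = 25.0000 (exercise)
Node 0 (S = 80): continuation = 1/1.1·[0.5000·2.7273 + 0.5000·25.0000] = 12.6033; exercise value = 21.0000 > continuation, so V_0 = 21.0000 (exercise)

21.00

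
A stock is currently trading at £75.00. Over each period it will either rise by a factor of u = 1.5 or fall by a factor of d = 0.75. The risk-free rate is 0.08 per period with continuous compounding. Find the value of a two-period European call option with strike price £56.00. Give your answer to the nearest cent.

£30.91

Risk-neutral probability p = (e^0.08 − 0.75)/(1.5 − 0.75) = 0.3333/0.7500 = 0.4444
Terminal stock prices: S_uu = 168.8, S_ud = 84.38, S_dd = 42.19
Terminal payoffs (S − K): max(112.8, 0) = 112.8, max(28.38, 0) = 28.38, max(-13.81, 0) = 0
Node u (S = 112.5): V_u = e^(−0.08)·[0.4444·112.7500 + 0.5556·28.3750] = 60.8055
Node d (S = 56.25): V_d = e^(−0.08)·[0.4444·28.3750 + 0.5556·0.0000] = 11.6399
Node 0 (S = 75): V_0 = e^(−0.08)·[0.4444·60.8055 + 0.5556·11.6399] = 30.9135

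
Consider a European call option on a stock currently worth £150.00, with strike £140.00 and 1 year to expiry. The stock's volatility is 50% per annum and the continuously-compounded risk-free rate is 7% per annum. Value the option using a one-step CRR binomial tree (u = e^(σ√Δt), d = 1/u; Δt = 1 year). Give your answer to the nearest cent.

£44.74

CRR parameters: u = e^(σ√Δt) = e^(0.5·√1) = 1.6487, d = 1/u = 0.6065
Per-period rate: rΔt = 0.07·1 = 0.07, so R = e^0.07 = 1.0725
Risk-neutral probability p = (e^0.07 − 0.6065)/(1.6487 − 0.6065) = 0.4660/1.0422 = 0.4471
Terminal stock prices: S_u = 247.3, S_d = 90.98
Terminal payoffs (S − K): max(107.3, 0) = 107.3, max(-49.02, 0) = 0
Node 0 (S = 150): V_0 = e^(−0.07)·[0.4471·107.3082 + 0.5529·0.0000] = 44.7353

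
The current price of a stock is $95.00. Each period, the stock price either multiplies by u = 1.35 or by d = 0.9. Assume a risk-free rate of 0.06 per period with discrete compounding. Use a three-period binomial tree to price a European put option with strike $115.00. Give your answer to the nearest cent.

$14.41

Risk-neutral probability p = (1 + 0.06 − 0.9)/(1.35 − 0.9) = 0.1600/0.4500 = 0.3556
Terminal stock prices: S_uuu = 233.7, S_uud = 155.8, S_udd = 103.9, S_ddd = 69.26
Terminal payoffs (K − S): max(-118.7, 0) = 0, max(-40.82, 0) = 0, max(11.12, 0) = 11.12, max(45.74, 0) = 45.74
Node uu (S = 173.1): V_uu = 1/1.06·[0.3556·0.0000 + 0.6444·0.0000] = 0.0000
Node ud (S = 115.4): V_ud = 1/1.06·[0.3556·0.0000 + 0.6444·11.1175] = 6.7591
Node dd (S = 76.95): V_dd = 1/1.06·[0.3556·11.1175 + 0.6444·45.7450] = 31.5406
Node u (S = 128.2): V_u = 1/1.06·[0.3556·0.0000 + 0.6444·6.7591] = 4.1093
Node d (S = 85.5): V_d = 1/1.06·[0.3556·6.7591 + 0.6444·31.5406] = 21.4428
Node 0 (S = 95): V_0 = 1/1.06·[0.3556·4.1093 + 0.6444·21.4428] = 14.4149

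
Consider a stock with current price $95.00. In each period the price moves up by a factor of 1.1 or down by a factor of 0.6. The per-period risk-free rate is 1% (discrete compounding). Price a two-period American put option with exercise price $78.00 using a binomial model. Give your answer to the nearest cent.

$5.96

Risk-neutral probability p = (1 + 0.01 − 0.6)/(1.1 − 0.6) = 0.4100/0.5000 = 0.8200
Terminal stock prices: S_uu = 115, S_ud = 62.7, S_dd = 34.2
Terminal payoffs (K − S): max(-36.95, 0) = 0, max(15.3, 0) = 15.3, max(43.8, 0) = 43.8
Node u (S = 104.5): continuation = 1/1.01·[0.8200·0.0000 + 0.1800·15.3000] = 2.7267; exercise value = 0.0000 ≤ continuation, so V_u = 2.7267
Node d (S = 57): continuation = 1/1.01·[0.8200·15.3000 + 0.1800·43.8000] = 20.2277; exercise value = 21.0000 > continuation, so V_d = 21.0000 (exercise)
Node 0 (S = 95): continuation = 1/1.01·[0.8200·2.7267 + 0.1800·21.0000] = 5.9564; exercise value = 0.0000 ≤ continuation, so V_0 = 5.9564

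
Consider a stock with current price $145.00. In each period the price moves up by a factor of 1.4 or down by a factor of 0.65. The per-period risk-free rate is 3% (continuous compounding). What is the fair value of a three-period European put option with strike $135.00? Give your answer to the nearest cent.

Risk-neutral probability p = (e^0.03 − 0.65)/(1.4 − 0.65) = 0.3805/0.7500 = 0.5073
Terminal stock prices: S_uuu = 397.9, S_uud = 184.7, S_udd = 85.77, S_ddd = 39.82
Terminal payoffs (K − S): max(-262.9, 0) = 0, max(-49.73, 0) = 0, max(49.23, 0) = 49.23, max(95.18, 0) = 95.18
Node uu (S = 284.2): V_uu = e^(−0.03)·[0.5073·0.0000 + 0.4927·0.0000] = 0.0000
Node ud (S = 132): V_ud = e^(−0.03)·[0.5073·0.0000 + 0.4927·49.2325] = 23.5413
Node dd (S = 61.26): V_dd = e^(−0.03)·[0.5073·49.2325 + 0.4927·95.1794] = 69.7476
Node u (S = 203): V_u = e^(−0.03)·[0.5073·0.0000 + 0.4927·23.5413] = 11.2566
Node d (S = 94.25): V_d = e^(−0.03)·[0.5073·23.5413 + 0.4927·69.7476] = 44.9398
Node 0 (S = 145): V_0 = e^(−0.03)·[0.5073·11.2566 + 0.4927·44.9398] = 27.0300

$27.03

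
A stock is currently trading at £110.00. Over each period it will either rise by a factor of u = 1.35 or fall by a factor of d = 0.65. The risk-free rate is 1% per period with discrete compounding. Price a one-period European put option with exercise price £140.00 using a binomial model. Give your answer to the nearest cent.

Risk-neutral probability p = (1 + 0.01 − 0.65)/(1.35 − 0.65) = 0.3600/0.7000 = 0.5143
Terminal stock prices: S_u = 148.5, S_d = 71.5
Terminal payoffs (K − S): max(-8.5, 0) = 0, max(68.5, 0) = 68.5
Node 0 (S = 110): V_0 = 1/1.01·[0.5143·0.0000 + 0.4857·68.5000] = 32.9420

£32.94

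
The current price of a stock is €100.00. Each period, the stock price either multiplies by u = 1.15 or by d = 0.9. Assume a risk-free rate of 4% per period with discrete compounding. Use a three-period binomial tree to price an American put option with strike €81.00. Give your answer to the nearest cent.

€0.61

Risk-neutral probability p = (1 + 0.04 − 0.9)/(1.15 − 0.9) = 0.1400/0.2500 = 0.5600
Terminal stock prices: S_uuu = 152.1, S_uud = 119, S_udd = 93.15, S_ddd = 72.9
Terminal payoffs (K − S): max(-71.09, 0) = 0, max(-38.02, 0) = 0, max(-12.15, 0) = 0, max(8.1, 0) = 8.1
Node uu (S = 132.2): continuation = 1/1.04·[0.5600·0.0000 + 0.4400·0.0000] = 0.0000; exercise value = 0.0000 ≤ continuation, so V_uu = 0.0000
Node ud (S = 103.5): continuation = 1/1.04·[0.5600·0.0000 + 0.4400·0.0000] = 0.0000; exercise value = 0.0000 ≤ continuation, so V_ud = 0.0000
Node dd (S = 81): continuation = 1/1.04·[0.5600·0.0000 + 0.4400·8.1000] = 3.4269; exercise value = 0.0000 ≤ continuation, so V_dd = 3.4269
Node u (S = 115): continuation = 1/1.04·[0.5600·0.0000 + 0.4400·0.0000] = 0.0000; exercise value = 0.0000 ≤ continuation, so V_u = 0.0000
Node d (S = 90): continuation = 1/1.04·[0.5600·0.0000 + 0.4400·3.4269] = 1.4499; exercise value = 0.0000 ≤ continuation, so V_d = 1.4499
Node 0 (S = 100): continuation = 1/1.04·[0.5600·0.0000 + 0.4400·1.4499] = 0.6134; exercise value = 0.0000 ≤ continuation, so V_0 = 0.6134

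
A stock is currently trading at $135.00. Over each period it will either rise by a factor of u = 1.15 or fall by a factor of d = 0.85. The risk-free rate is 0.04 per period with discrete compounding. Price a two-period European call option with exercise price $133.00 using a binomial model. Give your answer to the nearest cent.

$16.89

Risk-neutral probability p = (1 + 0.04 − 0.85)/(1.15 − 0.85) = 0.1900/0.3000 = 0.6333
Terminal stock prices: S_uu = 178.5, S_ud = 132, S_dd = 97.54
Terminal payoffs (S − K): max(45.54, 0) = 45.54, max(-1.037, 0) = 0, max(-35.46, 0) = 0
Node u (S = 155.2): V_u = 1/1.04·[0.6333·45.5375 + 0.3667·0.0000] = 27.7312
Node d (S = 114.8): V_d = 1/1.04·[0.6333·0.0000 + 0.3667·0.0000] = 0.0000
Node 0 (S = 135): V_0 = 1/1.04·[0.6333·27.7312 + 0.3667·0.0000] = 16.8876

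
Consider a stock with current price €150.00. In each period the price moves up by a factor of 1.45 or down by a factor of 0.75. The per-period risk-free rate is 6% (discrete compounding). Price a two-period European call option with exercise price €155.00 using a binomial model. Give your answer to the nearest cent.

Risk-neutral probability p = (1 + 0.06 − 0.75)/(1.45 − 0.75) = 0.3100/0.7000 = 0.4429
Terminal stock prices: S_uu = 315.4, S_ud = 163.1, S_dd = 84.38
Terminal payoffs (S − K): max(160.4, 0) = 160.4, max(8.125, 0) = 8.125, max(-70.62, 0) = 0
Node u (S = 217.5): V_u = 1/1.06·[0.4429·160.3750 + 0.5571·8.1250] = 71.2736
Node d (S = 112.5): V_d = 1/1.06·[0.4429·8.1250 + 0.5571·0.0000] = 3.3945
Node 0 (S = 150): V_0 = 1/1.06·[0.4429·71.2736 + 0.5571·3.3945] = 31.5616

€31.56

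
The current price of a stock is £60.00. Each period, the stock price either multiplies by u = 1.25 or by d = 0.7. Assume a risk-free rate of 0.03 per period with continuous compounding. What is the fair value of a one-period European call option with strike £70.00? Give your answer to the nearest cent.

Risk-neutral probability p = (e^0.03 − 0.7)/(1.25 − 0.7) = 0.3305/0.5500 = 0.6008
Terminal stock prices: S_u = 75, S_d = 42
Terminal payoffs (S − K): max(5, 0) = 5, max(-28, 0) = 0
Node 0 (S = 60): V_0 = e^(−0.03)·[0.6008·5.0000 + 0.3992·0.0000] = 2.9153

£2.92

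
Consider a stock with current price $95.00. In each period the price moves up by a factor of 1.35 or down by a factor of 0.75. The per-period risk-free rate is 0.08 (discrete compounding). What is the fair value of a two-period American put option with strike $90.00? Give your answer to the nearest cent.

Risk-neutral probability p = (1 + 0.08 − 0.75)/(1.35 − 0.75) = 0.3300/0.6000 = 0.5500
Terminal stock prices: S_uu = 173.1, S_ud = 96.19, S_dd = 53.44
Terminal payoffs (K − S): max(-83.14, 0) = 0, max(-6.188, 0) = 0, max(36.56, 0) = 36.56
Node u (S = 128.2): continuation = 1/1.08·[0.5500·0.0000 + 0.4500·0.0000] = 0.0000; exercise value = 0.0000 ≤ continuation, so V_u = 0.0000
Node d (S = 71.25): continuation = 1/1.08·[0.5500·0.0000 + 0.4500·36.5625] = 15.2344; exercise value = 18.7500 > continuation, so V_d = 18.7500 (exercise)
Node 0 (S = 95): continuation = 1/1.08·[0.5500·0.0000 + 0.4500·18.7500] = 7.8125; exercise value = 0.0000 ≤ continuation, so V_0 = 7.8125

$7.81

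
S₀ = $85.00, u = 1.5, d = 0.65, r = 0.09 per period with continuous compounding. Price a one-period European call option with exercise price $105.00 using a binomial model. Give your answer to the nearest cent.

$10.75

Risk-neutral probability p = (e^0.09 − 0.65)/(1.5 − 0.65) = 0.4442/0.8500 = 0.5226
Terminal stock prices: S_u = 127.5, S_d = 55.25
Terminal payoffs (S − K): max(22.5, 0) = 22.5, max(-49.75, 0) = 0
Node 0 (S = 85): V_0 = e^(−0.09)·[0.5226·22.5000 + 0.4774·0.0000] = 10.7456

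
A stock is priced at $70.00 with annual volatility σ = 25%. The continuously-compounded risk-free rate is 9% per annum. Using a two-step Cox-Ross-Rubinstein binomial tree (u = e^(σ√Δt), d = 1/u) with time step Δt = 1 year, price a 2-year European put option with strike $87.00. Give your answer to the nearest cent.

CRR parameters: u = e^(σ√Δt) = e^(0.25·√1) = 1.2840, d = 1/u = 0.7788
Per-period rate: rΔt = 0.09·1 = 0.09, so R = e^0.09 = 1.0942
Risk-neutral probability p = (e^0.09 − 0.7788)/(1.2840 − 0.7788) = 0.3154/0.5052 = 0.6242
Terminal stock prices: S_uu = 115.4, S_ud = 70, S_dd = 42.46
Terminal payoffs (K − S): max(-28.41, 0) = 0, max(17, 0) = 17, max(44.54, 0) = 44.54
Node u (S = 89.88): V_u = e^(−0.09)·[0.6242·0.0000 + 0.3758·17.0000] = 5.8384
Node d (S = 54.52): V_d = e^(−0.09)·[0.6242·17.0000 + 0.3758·44.5429] = 24.9960
Node 0 (S = 70): V_0 = e^(−0.09)·[0.6242·5.8384 + 0.3758·24.9960] = 11.9152

$11.92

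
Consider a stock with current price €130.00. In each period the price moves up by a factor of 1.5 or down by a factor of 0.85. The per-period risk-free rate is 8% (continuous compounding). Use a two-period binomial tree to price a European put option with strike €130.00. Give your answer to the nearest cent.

Risk-neutral probability p = (e^0.08 − 0.85)/(1.5 − 0.85) = 0.2333/0.6500 = 0.3589
Terminal stock prices: S_uu = 292.5, S_ud = 165.8, S_dd = 93.92
Terminal payoffs (K − S): max(-162.5, 0) = 0, max(-35.75, 0) = 0, max(36.08, 0) = 36.08
Node u (S = 195): V_u = e^(−0.08)·[0.3589·0.0000 + 0.6411·0.0000] = 0.0000
Node d (S = 110.5): V_d = e^(−0.08)·[0.3589·0.0000 + 0.6411·36.0750] = 21.3494
Node 0 (S = 130): V_0 = e^(−0.08)·[0.3589·0.0000 + 0.6411·21.3494] = 12.6347

€12.63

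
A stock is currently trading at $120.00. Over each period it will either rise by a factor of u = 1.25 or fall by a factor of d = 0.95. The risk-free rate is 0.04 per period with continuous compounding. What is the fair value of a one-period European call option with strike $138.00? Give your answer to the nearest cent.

Risk-neutral probability p = (e^0.04 − 0.95)/(1.25 − 0.95) = 0.0908/0.3000 = 0.3027
Terminal stock prices: S_u = 150, S_d = 114
Terminal payoffs (S − K): max(12, 0) = 12, max(-24, 0) = 0
Node 0 (S = 120): V_0 = e^(−0.04)·[0.3027·12.0000 + 0.6973·0.0000] = 3.4900

$3.49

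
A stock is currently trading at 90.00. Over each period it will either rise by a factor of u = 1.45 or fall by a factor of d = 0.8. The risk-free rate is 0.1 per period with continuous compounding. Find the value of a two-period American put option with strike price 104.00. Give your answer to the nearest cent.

15.36

Risk-neutral probability p = (e^0.1 − 0.8)/(1.45 − 0.8) = 0.3052/0.6500 = 0.4695
Terminal stock prices: S_uu = 189.2, S_ud = 104.4, S_dd = 57.6
Terminal payoffs (K − S): max(-85.22, 0) = 0, max(-0.4, 0) = 0, max(46.4, 0) = 46.4
Node u (S = 130.5): continuation = e^(−0.1)·[0.4695·0.0000 + 0.5305·0.0000] = 0.0000; exercise value = 0.0000 ≤ continuation, so V_u = 0.0000
Node d (S = 72): continuation = e^(−0.1)·[0.4695·0.0000 + 0.5305·46.4000] = 22.2730; exercise value = 32.0000 > continuation, so V_d = 32.0000 (exercise)
Node 0 (S = 90): continuation = e^(−0.1)·[0.4695·0.0000 + 0.5305·32.0000] = 15.3607; exercise value = 14.0000 ≤ continuation, so V_0 = 15.3607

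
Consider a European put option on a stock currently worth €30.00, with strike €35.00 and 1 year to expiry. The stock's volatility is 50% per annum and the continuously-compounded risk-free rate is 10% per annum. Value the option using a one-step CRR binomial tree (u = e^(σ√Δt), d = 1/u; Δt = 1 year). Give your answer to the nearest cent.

CRR parameters: u = e^(σ√Δt) = e^(0.5·√1) = 1.6487, d = 1/u = 0.6065
Per-period rate: rΔt = 0.1·1 = 0.1, so R = e^0.1 = 1.1052
Risk-neutral probability p = (e^0.1 − 0.6065)/(1.6487 − 0.6065) = 0.4986/1.0422 = 0.4785
Terminal stock prices: S_u = 49.46, S_d = 18.2
Terminal payoffs (K − S): max(-14.46, 0) = 0, max(16.8, 0) = 16.8
Node 0 (S = 30): V_0 = e^(−0.1)·[0.4785·0.0000 + 0.5215·16.8041] = 7.9301

€7.93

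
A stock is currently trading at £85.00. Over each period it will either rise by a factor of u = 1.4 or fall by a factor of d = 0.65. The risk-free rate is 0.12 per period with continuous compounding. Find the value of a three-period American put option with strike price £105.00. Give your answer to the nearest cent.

£21.06

Risk-neutral probability p = (e^0.12 − 0.65)/(1.4 − 0.65) = 0.4775/0.7500 = 0.6367
Terminal stock prices: S_uuu = 233.2, S_uud = 108.3, S_udd = 50.28, S_ddd = 23.34
Terminal payoffs (K − S): max(-128.2, 0) = 0, max(-3.29, 0) = 0, max(54.72, 0) = 54.72, max(81.66, 0) = 81.66
Node uu (S = 166.6): continuation = e^(−0.12)·[0.6367·0.0000 + 0.3633·0.0000] = 0.0000; exercise value = 0.0000 ≤ continuation, so V_uu = 0.0000
Node ud (S = 77.35): continuation = e^(−0.12)·[0.6367·0.0000 + 0.3633·54.7225] = 17.6344; exercise value = 27.6500 > continuation, so V_ud = 27.6500 (exercise)
Node dd (S = 35.91): continuation = e^(−0.12)·[0.6367·54.7225 + 0.3633·81.6569] = 57.2141; exercise value = 69.0875 > continuation, so V_dd = 69.0875 (exercise)
Node u (S = 119): continuation = e^(−0.12)·[0.6367·0.0000 + 0.3633·27.6500] = 8.9103; exercise value = 0.0000 ≤ continuation, so V_u = 8.9103
Node d (S = 55.25): continuation = e^(−0.12)·[0.6367·27.6500 + 0.3633·69.0875] = 37.8766; exercise value = 49.7500 > continuation, so V_d = 49.7500 (exercise)
Node 0 (S = 85): continuation = e^(−0.12)·[0.6367·8.9103 + 0.3633·49.7500] = 21.0634; exercise value = 20.0000 ≤ continuation, so V_0 = 21.0634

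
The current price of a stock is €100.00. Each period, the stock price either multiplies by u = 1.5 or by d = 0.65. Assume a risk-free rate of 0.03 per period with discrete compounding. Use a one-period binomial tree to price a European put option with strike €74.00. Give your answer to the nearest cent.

€4.83

Risk-neutral probability p = (1 + 0.03 − 0.65)/(1.5 − 0.65) = 0.3800/0.8500 = 0.4471
Terminal stock prices: S_u = 150, S_d = 65
Terminal payoffs (K − S): max(-76, 0) = 0, max(9, 0) = 9
Node 0 (S = 100): V_0 = 1/1.03·[0.4471·0.0000 + 0.5529·9.0000] = 4.8315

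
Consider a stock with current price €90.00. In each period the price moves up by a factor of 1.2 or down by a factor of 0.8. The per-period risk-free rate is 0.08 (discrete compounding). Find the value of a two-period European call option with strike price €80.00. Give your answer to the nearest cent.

€23.14

Risk-neutral probability p = (1 + 0.08 − 0.8)/(1.2 − 0.8) = 0.2800/0.4000 = 0.7000
Terminal stock prices: S_uu = 129.6, S_ud = 86.4, S_dd = 57.6
Terminal payoffs (S − K): max(49.6, 0) = 49.6, max(6.4, 0) = 6.4, max(-22.4, 0) = 0
Node u (S = 108): V_u = 1/1.08·[0.7000·49.6000 + 0.3000·6.4000] = 33.9259
Node d (S = 72): V_d = 1/1.08·[0.7000·6.4000 + 0.3000·0.0000] = 4.1481
Node 0 (S = 90): V_0 = 1/1.08·[0.7000·33.9259 + 0.3000·4.1481] = 23.1413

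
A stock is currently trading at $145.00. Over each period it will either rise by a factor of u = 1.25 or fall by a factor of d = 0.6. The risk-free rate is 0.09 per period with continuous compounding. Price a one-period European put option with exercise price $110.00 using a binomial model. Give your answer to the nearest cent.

Risk-neutral probability p = (e^0.09 − 0.6)/(1.25 − 0.6) = 0.4942/0.6500 = 0.7603
Terminal stock prices: S_u = 181.2, S_d = 87
Terminal payoffs (K − S): max(-71.25, 0) = 0, max(23, 0) = 23
Node 0 (S = 145): V_0 = e^(−0.09)·[0.7603·0.0000 + 0.2397·23.0000] = 5.0393

$5.04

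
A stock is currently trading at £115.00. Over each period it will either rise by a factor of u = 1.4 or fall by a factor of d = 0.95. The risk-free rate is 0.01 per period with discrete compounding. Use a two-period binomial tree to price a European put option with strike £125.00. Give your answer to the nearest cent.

£15.62

Risk-neutral probability p = (1 + 0.01 − 0.95)/(1.4 − 0.95) = 0.0600/0.4500 = 0.1333
Terminal stock prices: S_uu = 225.4, S_ud = 152.9, S_dd = 103.8
Terminal payoffs (K − S): max(-100.4, 0) = 0, max(-27.95, 0) = 0, max(21.21, 0) = 21.21
Node u (S = 161): V_u = 1/1.01·[0.1333·0.0000 + 0.8667·0.0000] = 0.0000
Node d (S = 109.2): V_d = 1/1.01·[0.1333·0.0000 + 0.8667·21.2125] = 18.2021
Node 0 (S = 115): V_0 = 1/1.01·[0.1333·0.0000 + 0.8667·18.2021] = 15.6190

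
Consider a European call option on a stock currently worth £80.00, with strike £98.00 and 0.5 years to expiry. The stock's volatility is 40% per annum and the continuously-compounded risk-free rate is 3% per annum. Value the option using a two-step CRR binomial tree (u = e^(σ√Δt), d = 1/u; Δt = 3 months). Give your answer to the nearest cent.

CRR parameters: u = e^(σ√Δt) = e^(0.4·√0.25) = 1.2214, d = 1/u = 0.8187
Per-period rate: rΔt = 0.03·0.25 = 0.0075, so R = e^0.0075 = 1.0075
Risk-neutral probability p = (e^0.0075 − 0.8187)/(1.2214 − 0.8187) = 0.1888/0.4027 = 0.4689
Terminal stock prices: S_uu = 119.3, S_ud = 80, S_dd = 53.63
Terminal payoffs (S − K): max(21.35, 0) = 21.35, max(-18, 0) = 0, max(-44.37, 0) = 0
Node u (S = 97.71): V_u = e^(−0.0075)·[0.4689·21.3460 + 0.5311·0.0000] = 9.9335
Node d (S = 65.5): V_d = e^(−0.0075)·[0.4689·0.0000 + 0.5311·0.0000] = 0.0000
Node 0 (S = 80): V_0 = e^(−0.0075)·[0.4689·9.9335 + 0.5311·0.0000] = 4.6226

£4.62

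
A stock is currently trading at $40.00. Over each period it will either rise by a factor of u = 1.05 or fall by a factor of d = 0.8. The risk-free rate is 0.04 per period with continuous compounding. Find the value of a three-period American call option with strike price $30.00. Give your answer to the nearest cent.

$13.40

Risk-neutral probability p = (e^0.04 − 0.8)/(1.05 − 0.8) = 0.2408/0.2500 = 0.9632
Terminal stock prices: S_uuu = 46.31, S_uud = 35.28, S_udd = 26.88, S_ddd = 20.48
Terminal payoffs (S − K): max(16.31, 0) = 16.31, max(5.28, 0) = 5.28, max(-3.12, 0) = 0, max(-9.52, 0) = 0
Node uu (S = 44.1): continuation = e^(−0.04)·[0.9632·16.3050 + 0.0368·5.2800] = 15.2763; exercise value = 14.1000 ≤ continuation, so V_uu = 15.2763
Node ud (S = 33.6): continuation = e^(−0.04)·[0.9632·5.2800 + 0.0368·0.0000] = 4.8865; exercise value = 3.6000 ≤ continuation, so V_ud = 4.8865
Node dd (S = 25.6): continuation = e^(−0.04)·[0.9632·0.0000 + 0.0368·0.0000] = 0.0000; exercise value = 0.0000 ≤ continuation, so V_dd = 0.0000
Node u (S = 42): continuation = e^(−0.04)·[0.9632·15.2763 + 0.0368·4.8865] = 14.3104; exercise value = 12.0000 ≤ continuation, so V_u = 14.3104
Node d (S = 32): continuation = e^(−0.04)·[0.9632·4.8865 + 0.0368·0.0000] = 4.5223; exercise value = 2.0000 ≤ continuation, so V_d = 4.5223
Node 0 (S = 40): continuation = e^(−0.04)·[0.9632·14.3104 + 0.0368·4.5223] = 13.4036; exercise value = 10.0000 ≤ continuation, so V_0 = 13.4036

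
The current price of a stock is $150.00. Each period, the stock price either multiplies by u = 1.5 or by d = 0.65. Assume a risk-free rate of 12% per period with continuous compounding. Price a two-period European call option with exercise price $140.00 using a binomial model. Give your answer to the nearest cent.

$51.45

Risk-neutral probability p = (e^0.12 − 0.65)/(1.5 − 0.65) = 0.4775/0.8500 = 0.5618
Terminal stock prices: S_uu = 337.5, S_ud = 146.2, S_dd = 63.38
Terminal payoffs (S − K): max(197.5, 0) = 197.5, max(6.25, 0) = 6.25, max(-76.62, 0) = 0
Node u (S = 225): V_u = e^(−0.12)·[0.5618·197.5000 + 0.4382·6.2500] = 100.8311
Node d (S = 97.5): V_d = e^(−0.12)·[0.5618·6.2500 + 0.4382·0.0000] = 3.1140
Node 0 (S = 150): V_0 = e^(−0.12)·[0.5618·100.8311 + 0.4382·3.1140] = 51.4482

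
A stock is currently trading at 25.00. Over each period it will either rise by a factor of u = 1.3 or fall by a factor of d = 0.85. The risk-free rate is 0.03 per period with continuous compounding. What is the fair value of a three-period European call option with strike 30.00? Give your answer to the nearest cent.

Risk-neutral probability p = (e^0.03 − 0.85)/(1.3 − 0.85) = 0.1805/0.4500 = 0.4010
Terminal stock prices: S_uuu = 54.93, S_uud = 35.91, S_udd = 23.48, S_ddd = 15.35
Terminal payoffs (S − K): max(24.93, 0) = 24.93, max(5.913, 0) = 5.913, max(-6.519, 0) = 0, max(-14.65, 0) = 0
Node uu (S = 42.25): V_uu = e^(−0.03)·[0.4010·24.9250 + 0.5990·5.9125] = 13.1366
Node ud (S = 27.62): V_ud = e^(−0.03)·[0.4010·5.9125 + 0.5990·0.0000] = 2.3009
Node dd (S = 18.06): V_dd = e^(−0.03)·[0.4010·0.0000 + 0.5990·0.0000] = 0.0000
Node u (S = 32.5): V_u = e^(−0.03)·[0.4010·13.1366 + 0.5990·2.3009] = 6.4497
Node d (S = 21.25): V_d = e^(−0.03)·[0.4010·2.3009 + 0.5990·0.0000] = 0.8954
Node 0 (S = 25): V_0 = e^(−0.03)·[0.4010·6.4497 + 0.5990·0.8954] = 3.0305

3.03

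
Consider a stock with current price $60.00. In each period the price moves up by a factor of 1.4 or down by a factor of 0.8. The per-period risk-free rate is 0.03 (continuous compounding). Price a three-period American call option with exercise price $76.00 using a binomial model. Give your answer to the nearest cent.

$9.09

Risk-neutral probability p = (e^0.03 − 0.8)/(1.4 − 0.8) = 0.2305/0.6000 = 0.3841
Terminal stock prices: S_uuu = 164.6, S_uud = 94.08, S_udd = 53.76, S_ddd = 30.72
Terminal payoffs (S − K): max(88.64, 0) = 88.64, max(18.08, 0) = 18.08, max(-22.24, 0) = 0, max(-45.28, 0) = 0
Node uu (S = 117.6): continuation = e^(−0.03)·[0.3841·88.6400 + 0.6159·18.0800] = 43.8461; exercise value = 41.6000 ≤ continuation, so V_uu = 43.8461
Node ud (S = 67.2): continuation = e^(−0.03)·[0.3841·18.0800 + 0.6159·0.0000] = 6.7391; exercise value = 0.0000 ≤ continuation, so V_ud = 6.7391
Node dd (S = 38.4): continuation = e^(−0.03)·[0.3841·0.0000 + 0.6159·0.0000] = 0.0000; exercise value = 0.0000 ≤ continuation, so V_dd = 0.0000
Node u (S = 84): continuation = e^(−0.03)·[0.3841·43.8461 + 0.6159·6.7391] = 20.3712; exercise value = 8.0000 ≤ continuation, so V_u = 20.3712
Node d (S = 48): continuation = e^(−0.03)·[0.3841·6.7391 + 0.6159·0.0000] = 2.5119; exercise value = 0.0000 ≤ continuation, so V_d = 2.5119
Node 0 (S = 60): continuation = e^(−0.03)·[0.3841·20.3712 + 0.6159·2.5119] = 9.0945; exercise value = 0.0000 ≤ continuation, so V_0 = 9.0945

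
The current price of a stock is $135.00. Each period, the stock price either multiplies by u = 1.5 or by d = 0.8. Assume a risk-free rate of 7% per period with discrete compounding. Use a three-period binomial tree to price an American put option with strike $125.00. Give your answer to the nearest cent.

$12.72

Risk-neutral probability p = (1 + 0.07 − 0.8)/(1.5 − 0.8) = 0.2700/0.7000 = 0.3857
Terminal stock prices: S_uuu = 455.6, S_uud = 243, S_udd = 129.6, S_ddd = 69.12
Terminal payoffs (K − S): max(-330.6, 0) = 0, max(-118, 0) = 0, max(-4.6, 0) = 0, max(55.88, 0) = 55.88
Node uu (S = 303.8): continuation = 1/1.07·[0.3857·0.0000 + 0.6143·0.0000] = 0.0000; exercise value = 0.0000 ≤ continuation, so V_uu = 0.0000
Node ud (S = 162): continuation = 1/1.07·[0.3857·0.0000 + 0.6143·0.0000] = 0.0000; exercise value = 0.0000 ≤ continuation, so V_ud = 0.0000
Node dd (S = 86.4): continuation = 1/1.07·[0.3857·0.0000 + 0.6143·55.8800] = 32.0806; exercise value = 38.6000 > continuation, so V_dd = 38.6000 (exercise)
Node u (S = 202.5): continuation = 1/1.07·[0.3857·0.0000 + 0.6143·0.0000] = 0.0000; exercise value = 0.0000 ≤ continuation, so V_u = 0.0000
Node d (S = 108): continuation = 1/1.07·[0.3857·0.0000 + 0.6143·38.6000] = 22.1602; exercise value = 17.0000 ≤ continuation, so V_d = 22.1602
Node 0 (S = 135): continuation = 1/1.07·[0.3857·0.0000 + 0.6143·22.1602] = 12.7222; exercise value = 0.0000 ≤ continuation, so V_0 = 12.7222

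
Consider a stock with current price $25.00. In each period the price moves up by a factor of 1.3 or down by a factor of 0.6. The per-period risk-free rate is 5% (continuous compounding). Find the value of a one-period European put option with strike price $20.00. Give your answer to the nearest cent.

$1.69

Risk-neutral probability p = (e^0.05 − 0.6)/(1.3 − 0.6) = 0.4513/0.7000 = 0.6447
Terminal stock prices: S_u = 32.5, S_d = 15
Terminal payoffs (K − S): max(-12.5, 0) = 0, max(5, 0) = 5
Node 0 (S = 25): V_0 = e^(−0.05)·[0.6447·0.0000 + 0.3553·5.0000] = 1.6900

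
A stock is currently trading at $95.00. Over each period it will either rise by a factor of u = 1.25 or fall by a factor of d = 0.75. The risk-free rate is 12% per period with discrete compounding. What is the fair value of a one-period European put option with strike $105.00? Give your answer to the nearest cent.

$7.83

Risk-neutral probability p = (1 + 0.12 − 0.75)/(1.25 − 0.75) = 0.3700/0.5000 = 0.7400
Terminal stock prices: S_u = 118.8, S_d = 71.25
Terminal payoffs (K − S): max(-13.75, 0) = 0, max(33.75, 0) = 33.75
Node 0 (S = 95): V_0 = 1/1.12·[0.7400·0.0000 + 0.2600·33.7500] = 7.8348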